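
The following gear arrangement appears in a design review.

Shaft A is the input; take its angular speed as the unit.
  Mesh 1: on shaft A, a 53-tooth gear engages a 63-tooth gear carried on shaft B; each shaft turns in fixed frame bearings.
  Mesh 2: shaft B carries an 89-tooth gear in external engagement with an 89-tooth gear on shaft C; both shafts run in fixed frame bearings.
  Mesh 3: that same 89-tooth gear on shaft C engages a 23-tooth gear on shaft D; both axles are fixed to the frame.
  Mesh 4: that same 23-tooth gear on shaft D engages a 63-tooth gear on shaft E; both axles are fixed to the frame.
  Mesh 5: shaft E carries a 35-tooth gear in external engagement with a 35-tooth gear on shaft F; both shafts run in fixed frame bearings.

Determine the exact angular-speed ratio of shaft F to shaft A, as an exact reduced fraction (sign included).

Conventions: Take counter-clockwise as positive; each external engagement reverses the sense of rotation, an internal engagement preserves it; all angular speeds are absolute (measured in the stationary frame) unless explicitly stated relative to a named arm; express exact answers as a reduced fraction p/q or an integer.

-4717/3969

class = fixed-axis compound train [5 meshes; 5 ratios multiply, 5 sense flips]
mesh 1 [53T→63T]: running ratio 53/63, sense −
mesh 2 [89T→89T]: running ratio 53/63, sense +
mesh 3 [89T→23T]: running ratio 4717/1449, sense −
mesh 4 [23T→63T]: running ratio 4717/3969, sense +
mesh 5 [35T→35T]: running ratio 4717/3969, sense −
ω_out/ω_in = -4717/3969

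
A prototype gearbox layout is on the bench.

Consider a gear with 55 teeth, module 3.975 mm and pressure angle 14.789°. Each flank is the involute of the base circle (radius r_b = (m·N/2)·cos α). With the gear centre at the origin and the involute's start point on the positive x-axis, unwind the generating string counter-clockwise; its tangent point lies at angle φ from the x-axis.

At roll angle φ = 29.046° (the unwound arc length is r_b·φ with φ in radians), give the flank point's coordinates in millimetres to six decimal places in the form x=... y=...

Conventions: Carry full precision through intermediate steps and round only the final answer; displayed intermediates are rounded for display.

recognized (one wheel, involute flank): single-mesh tooth geometry, m = 3.975, N = 55
pitch radius r_p = m·N/2 = 3.975·55/2 = 109.312500
base radius r_b = r_p·cos α = 109.312500·cos 14.789° = 105.691241
roll angle φ = 29.046° = 0.50694833 rad
x = r_b·(cos φ + φ·sin φ) = 118.412188
y = r_b·(sin φ − φ·cos φ) = 4.473077

x=118.412188 y=4.473077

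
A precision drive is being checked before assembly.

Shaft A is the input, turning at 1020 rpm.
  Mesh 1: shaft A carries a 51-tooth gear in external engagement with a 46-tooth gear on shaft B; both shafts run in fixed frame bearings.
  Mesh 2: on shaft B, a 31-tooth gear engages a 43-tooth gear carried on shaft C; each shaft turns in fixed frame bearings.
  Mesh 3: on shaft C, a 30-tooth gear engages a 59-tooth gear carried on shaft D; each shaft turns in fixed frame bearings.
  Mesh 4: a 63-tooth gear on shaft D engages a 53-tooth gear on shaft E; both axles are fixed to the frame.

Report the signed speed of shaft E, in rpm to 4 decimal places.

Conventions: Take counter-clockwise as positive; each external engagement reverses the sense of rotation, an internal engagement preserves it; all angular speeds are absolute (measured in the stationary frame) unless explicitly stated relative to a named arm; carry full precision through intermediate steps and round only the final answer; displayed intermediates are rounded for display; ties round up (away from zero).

4-mesh fixed-axis compound train (all bearings frame-fixed)
mesh 1 [51T→46T]: ω = 1020.0000×51/46 = 1130.8696 rpm, sense flips to −
mesh 2 [31T→43T]: ω = 1130.8696×31/43 = 815.2781 rpm, sense flips to +
mesh 3 [30T→59T]: ω = 815.2781×30/59 = 414.5482 rpm, sense flips to −
mesh 4 [63T→53T]: ω = 414.5482×63/53 = 492.7648 rpm, sense flips to +
signed output speed = +492.7648 rpm

+492.7648 rpm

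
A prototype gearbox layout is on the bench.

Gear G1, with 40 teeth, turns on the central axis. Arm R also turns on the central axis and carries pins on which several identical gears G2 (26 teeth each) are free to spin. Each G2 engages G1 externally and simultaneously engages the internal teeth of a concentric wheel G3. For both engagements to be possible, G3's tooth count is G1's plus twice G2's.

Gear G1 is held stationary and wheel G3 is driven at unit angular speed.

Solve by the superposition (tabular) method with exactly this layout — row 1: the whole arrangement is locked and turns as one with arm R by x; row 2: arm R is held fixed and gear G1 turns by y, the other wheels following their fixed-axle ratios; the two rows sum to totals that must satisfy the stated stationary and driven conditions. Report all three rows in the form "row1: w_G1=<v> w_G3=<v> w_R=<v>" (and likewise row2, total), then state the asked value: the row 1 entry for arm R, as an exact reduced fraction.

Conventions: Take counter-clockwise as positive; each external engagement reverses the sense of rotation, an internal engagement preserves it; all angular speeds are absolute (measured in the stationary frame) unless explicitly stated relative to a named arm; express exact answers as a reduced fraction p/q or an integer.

row1: w_G1=23/33 w_G3=23/33 w_R=23/33
row2: w_G1=-23/33 w_G3=10/33 w_R=0
total: w_G1=0 w_G3=1 w_R=23/33
asked value: 23/33

recognized (axles ride arm R): planetary set, 40/26/92 teeth
row 1 — lock + rotate with arm: ω_sun = ω_ring = ω_arm = x
row 2 — arm fixed, fixed-axis ratios: sun y, ring −(40/92)·y, arm 0
boundary: total ω_sun = x + y = 0 and total ω_ring = x − (40/92)·y = 1  ⇒  y = -23/33, x = 23/33
row 2 ring = −(40/92)·(-23/33) = 10/33
totals (row 1 + row 2): sun 23/33 + (-23/33) = 0, ring 23/33 + 10/33 = 1, arm 23/33 + 0 = 23/33
asked cell (row1, arm) = 23/33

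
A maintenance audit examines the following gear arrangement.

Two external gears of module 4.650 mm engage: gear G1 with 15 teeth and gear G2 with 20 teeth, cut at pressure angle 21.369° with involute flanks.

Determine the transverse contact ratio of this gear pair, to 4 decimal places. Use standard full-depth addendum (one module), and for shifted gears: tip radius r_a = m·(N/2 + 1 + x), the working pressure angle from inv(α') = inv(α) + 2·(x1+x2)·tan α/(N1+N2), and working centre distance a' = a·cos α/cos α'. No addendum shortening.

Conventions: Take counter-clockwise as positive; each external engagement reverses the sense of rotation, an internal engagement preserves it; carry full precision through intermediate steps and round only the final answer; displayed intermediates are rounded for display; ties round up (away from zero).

1.4775

recognized (one external pair, fixed centres): single-mesh tooth geometry, m = 4.650, N1 = 15, N2 = 20
base radii: r_b1 = 32.477452, r_b2 = 43.303269
tip radii: r_a1 = 39.525000, r_a2 = 51.150000
no profile shift: α' = α, a' = a
action lengths: √(r_a1²−r_b1²) = 22.526446, √(r_a2²−r_b2²) = 27.224059
base pitch p_b = π·m·cos α = 13.604123
CR = (22.526446 + 27.224059 − 81.375000·sin 21.36900°)/13.604123 = 1.477468
contact ratio ≈ 1.4775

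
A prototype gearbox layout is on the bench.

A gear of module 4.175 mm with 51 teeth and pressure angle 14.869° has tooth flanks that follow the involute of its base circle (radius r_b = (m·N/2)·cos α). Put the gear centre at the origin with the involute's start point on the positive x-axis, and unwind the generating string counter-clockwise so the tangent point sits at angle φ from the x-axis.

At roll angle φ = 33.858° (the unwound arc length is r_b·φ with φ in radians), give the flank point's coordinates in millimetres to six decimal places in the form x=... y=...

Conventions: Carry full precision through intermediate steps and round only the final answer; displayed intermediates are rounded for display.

single-mesh involute tooth geometry (51T wheel at module 4.175)
pitch radius r_p = m·N/2 = 4.175·51/2 = 106.462500
base radius r_b = r_p·cos α = 106.462500·cos 14.869° = 102.897610
roll angle φ = 33.858° = 0.59093358 rad
x = r_b·(cos φ + φ·sin φ) = 119.325377
y = r_b·(sin φ − φ·cos φ) = 6.833732

x=119.325377 y=6.833732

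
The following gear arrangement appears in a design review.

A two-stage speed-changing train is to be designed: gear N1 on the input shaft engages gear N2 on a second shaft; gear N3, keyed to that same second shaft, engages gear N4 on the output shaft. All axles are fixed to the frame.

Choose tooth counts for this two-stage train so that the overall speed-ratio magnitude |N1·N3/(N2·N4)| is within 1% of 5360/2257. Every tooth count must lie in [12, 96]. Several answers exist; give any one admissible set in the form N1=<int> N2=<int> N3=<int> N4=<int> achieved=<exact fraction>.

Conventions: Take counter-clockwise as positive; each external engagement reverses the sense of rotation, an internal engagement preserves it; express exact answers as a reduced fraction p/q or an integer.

2-stage fixed-axis compound train for ratio 5360/2257
target = 5360/2257 in lowest terms: an exact hit needs N1·N3 = k·5360 and N2·N4 = k·2257 for one integer k, every count in [12, 96]; additionally prefer no 1:1 stage (N1 ≠ N2, N3 ≠ N4)
k = 1: N1·N3 = 5360 = 67·80, N2·N4 = 2257 = 37·61
achieved = 67·80/(37·61) = 5360/2257; |achieved − target| = 0 ≤ 268/11285 ✓

N1=67 N2=37 N3=80 N4=61 achieved=5360/2257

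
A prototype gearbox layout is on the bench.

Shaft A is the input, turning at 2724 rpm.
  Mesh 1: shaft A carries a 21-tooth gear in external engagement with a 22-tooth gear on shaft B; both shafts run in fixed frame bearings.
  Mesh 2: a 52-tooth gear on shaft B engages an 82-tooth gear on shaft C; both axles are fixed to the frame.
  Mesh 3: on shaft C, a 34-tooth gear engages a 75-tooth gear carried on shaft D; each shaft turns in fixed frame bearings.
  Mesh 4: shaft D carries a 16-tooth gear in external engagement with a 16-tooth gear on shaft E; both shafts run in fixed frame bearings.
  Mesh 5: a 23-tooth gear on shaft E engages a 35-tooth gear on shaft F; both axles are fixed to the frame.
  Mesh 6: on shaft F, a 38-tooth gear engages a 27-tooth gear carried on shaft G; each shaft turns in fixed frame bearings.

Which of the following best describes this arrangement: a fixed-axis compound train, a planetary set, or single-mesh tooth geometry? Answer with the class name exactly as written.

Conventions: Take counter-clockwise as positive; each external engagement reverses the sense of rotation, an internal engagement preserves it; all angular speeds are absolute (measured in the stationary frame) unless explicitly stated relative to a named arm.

6-mesh fixed-axis compound train (all bearings frame-fixed)
classification: fixed-axis compound train

fixed-axis compound train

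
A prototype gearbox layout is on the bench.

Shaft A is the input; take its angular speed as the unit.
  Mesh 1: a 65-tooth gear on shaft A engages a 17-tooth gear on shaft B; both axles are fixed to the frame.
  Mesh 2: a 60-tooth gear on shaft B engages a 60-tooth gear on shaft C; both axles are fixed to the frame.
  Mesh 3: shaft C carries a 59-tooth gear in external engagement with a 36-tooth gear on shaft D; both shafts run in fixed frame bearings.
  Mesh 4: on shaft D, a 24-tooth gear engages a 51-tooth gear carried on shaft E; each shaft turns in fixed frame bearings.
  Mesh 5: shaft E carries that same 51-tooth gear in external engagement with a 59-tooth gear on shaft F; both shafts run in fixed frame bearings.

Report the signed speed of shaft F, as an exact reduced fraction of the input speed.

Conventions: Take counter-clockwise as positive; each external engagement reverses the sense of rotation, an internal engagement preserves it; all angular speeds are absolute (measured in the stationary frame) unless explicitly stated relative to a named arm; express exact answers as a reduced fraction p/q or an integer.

5-mesh fixed-axis compound train (all bearings frame-fixed)
mesh 1 [65T→17T]: |ω|/ω_in = 1×65/17 = 65/17, sense flips to −
mesh 2 [60T→60T]: |ω|/ω_in = (65/17)×60/60 = 65/17, sense flips to +
mesh 3 [59T→36T]: |ω|/ω_in = (65/17)×59/36 = 3835/612, sense flips to −
mesh 4 [24T→51T]: |ω|/ω_in = (3835/612)×24/51 = 7670/2601, sense flips to +
mesh 5 [51T→59T]: |ω|/ω_in = (7670/2601)×51/59 = 130/51, sense flips to −
signed output speed (× input speed) = -130/51

-130/51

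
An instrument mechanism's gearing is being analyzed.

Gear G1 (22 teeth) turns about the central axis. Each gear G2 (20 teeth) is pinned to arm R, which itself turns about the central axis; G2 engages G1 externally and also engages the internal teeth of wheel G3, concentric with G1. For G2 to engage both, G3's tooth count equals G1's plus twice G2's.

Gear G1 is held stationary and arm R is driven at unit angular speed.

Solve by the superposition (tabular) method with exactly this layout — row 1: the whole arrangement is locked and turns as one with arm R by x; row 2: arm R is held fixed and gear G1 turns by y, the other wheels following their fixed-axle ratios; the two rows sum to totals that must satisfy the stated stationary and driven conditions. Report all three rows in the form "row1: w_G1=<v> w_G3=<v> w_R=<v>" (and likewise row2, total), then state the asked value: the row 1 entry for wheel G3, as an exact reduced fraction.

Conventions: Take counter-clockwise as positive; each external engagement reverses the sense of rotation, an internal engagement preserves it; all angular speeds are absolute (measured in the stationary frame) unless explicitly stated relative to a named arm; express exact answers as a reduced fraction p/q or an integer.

row1: w_G1=1 w_G3=1 w_R=1
row2: w_G1=-1 w_G3=11/31 w_R=0
total: w_G1=0 w_G3=42/31 w_R=1
asked value: 1

planetary set (22T centre, 20T on arm, 62T internal) — Willis relation
row 1 — lock + rotate with arm: ω_sun = ω_ring = ω_arm = x
superposition row 2 [arm held]: sun y, ring −(22/62)·y, arm 0
boundary: total ω_sun = x + y = 0 and total ω_arm = x = 1  ⇒  y = -1, x = 1
row 2 ring = −(22/62)·(-1) = 11/31
totals (row 1 + row 2): sun 1 + (-1) = 0, ring 1 + 11/31 = 42/31, arm 1 + 0 = 1
asked cell (row1, ring) = 1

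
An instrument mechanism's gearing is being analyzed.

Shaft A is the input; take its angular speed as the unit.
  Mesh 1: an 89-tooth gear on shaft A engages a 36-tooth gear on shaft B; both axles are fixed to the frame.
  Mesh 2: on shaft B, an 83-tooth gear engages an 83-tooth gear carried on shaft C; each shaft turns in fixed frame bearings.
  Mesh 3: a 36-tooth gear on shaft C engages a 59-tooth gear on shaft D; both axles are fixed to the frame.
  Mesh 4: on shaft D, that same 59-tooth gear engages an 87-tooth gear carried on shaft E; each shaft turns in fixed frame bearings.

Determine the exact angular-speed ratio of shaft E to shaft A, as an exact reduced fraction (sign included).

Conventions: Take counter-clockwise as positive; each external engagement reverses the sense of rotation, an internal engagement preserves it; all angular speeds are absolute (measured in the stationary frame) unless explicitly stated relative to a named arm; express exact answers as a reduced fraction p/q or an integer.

class = fixed-axis compound train [4 meshes; 4 ratios multiply, 4 sense flips]
mesh 1 [89T→36T]: running ratio 89/36, sense −
mesh 2 [83T→83T]: running ratio 89/36, sense +
mesh 3 [36T→59T]: running ratio 89/59, sense −
mesh 4 [59T→87T]: running ratio 89/87, sense +
ω_out/ω_in = 89/87

89/87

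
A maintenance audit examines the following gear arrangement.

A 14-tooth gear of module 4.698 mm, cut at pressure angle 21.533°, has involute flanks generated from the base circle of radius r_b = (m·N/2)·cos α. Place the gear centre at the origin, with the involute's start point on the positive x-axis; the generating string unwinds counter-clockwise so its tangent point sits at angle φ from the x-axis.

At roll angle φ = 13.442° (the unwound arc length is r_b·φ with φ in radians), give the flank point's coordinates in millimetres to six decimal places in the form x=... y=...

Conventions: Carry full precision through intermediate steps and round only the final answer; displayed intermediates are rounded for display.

x=31.421082 y=0.130949

topology: single-mesh involute geometry — m = 4.698, N = 14
pitch radius r_p = m·N/2 = 4.698·14/2 = 32.886000
base radius r_b = r_p·cos α = 32.886000·cos 21.533° = 30.590765
roll angle φ = 13.442° = 0.23460716 rad
x = r_b·(cos φ + φ·sin φ) = 31.421082
y = r_b·(sin φ − φ·cos φ) = 0.130949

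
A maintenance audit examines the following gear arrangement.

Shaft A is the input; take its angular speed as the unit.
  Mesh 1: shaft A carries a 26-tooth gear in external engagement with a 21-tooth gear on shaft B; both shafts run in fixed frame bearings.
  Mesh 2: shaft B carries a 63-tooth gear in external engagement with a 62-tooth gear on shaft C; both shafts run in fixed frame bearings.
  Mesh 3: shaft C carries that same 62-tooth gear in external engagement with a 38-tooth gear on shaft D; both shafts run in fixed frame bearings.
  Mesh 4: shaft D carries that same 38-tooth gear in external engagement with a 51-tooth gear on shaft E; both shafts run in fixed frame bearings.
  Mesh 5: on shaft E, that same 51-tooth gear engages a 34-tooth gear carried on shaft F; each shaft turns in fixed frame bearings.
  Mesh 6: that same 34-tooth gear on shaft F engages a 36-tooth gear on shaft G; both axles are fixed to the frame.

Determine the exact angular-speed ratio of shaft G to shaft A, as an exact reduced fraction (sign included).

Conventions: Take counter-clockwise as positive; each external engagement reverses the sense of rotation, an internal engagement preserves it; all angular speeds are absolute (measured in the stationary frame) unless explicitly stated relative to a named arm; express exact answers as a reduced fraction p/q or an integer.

13/6

class = fixed-axis compound train [6 meshes; 6 ratios multiply, 6 sense flips]
mesh 1 [26T→21T]: running ratio 26/21, sense −
mesh 2 [63T→62T]: running ratio 39/31, sense +
mesh 3 [62T→38T]: running ratio 39/19, sense −
mesh 4 [38T→51T]: running ratio 26/17, sense +
mesh 5 [51T→34T]: running ratio 39/17, sense −
mesh 6 [34T→36T]: running ratio 13/6, sense +
ω_out/ω_in = 13/6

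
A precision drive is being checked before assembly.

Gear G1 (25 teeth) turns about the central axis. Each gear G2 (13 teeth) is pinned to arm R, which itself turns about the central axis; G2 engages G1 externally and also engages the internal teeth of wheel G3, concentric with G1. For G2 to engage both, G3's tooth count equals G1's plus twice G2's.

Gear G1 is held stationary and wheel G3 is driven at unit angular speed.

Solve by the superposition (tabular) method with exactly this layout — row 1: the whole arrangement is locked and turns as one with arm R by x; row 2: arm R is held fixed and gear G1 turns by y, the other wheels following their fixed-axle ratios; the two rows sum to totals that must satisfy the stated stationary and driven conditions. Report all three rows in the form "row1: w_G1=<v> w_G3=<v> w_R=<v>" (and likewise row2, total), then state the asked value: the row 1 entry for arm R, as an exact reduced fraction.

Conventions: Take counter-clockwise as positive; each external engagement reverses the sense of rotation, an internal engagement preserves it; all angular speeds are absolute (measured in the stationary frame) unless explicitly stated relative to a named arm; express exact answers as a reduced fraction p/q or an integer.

row1: w_G1=51/76 w_G3=51/76 w_R=51/76
row2: w_G1=-51/76 w_G3=25/76 w_R=0
total: w_G1=0 w_G3=1 w_R=51/76
asked value: 51/76

recognized (axles ride arm R): planetary set, 25/13/51 teeth
row 1 (train locked, turned with arm): all members turn x
row 2 (arm held, sun turns y): ω_ring = −(25/51)·y, ω_arm = 0
boundary: total ω_sun = x + y = 0 and total ω_ring = x − (25/51)·y = 1  ⇒  y = -51/76, x = 51/76
row 2 ring = −(25/51)·(-51/76) = 25/76
totals (row 1 + row 2): sun 51/76 + (-51/76) = 0, ring 51/76 + 25/76 = 1, arm 51/76 + 0 = 51/76
asked cell (row1, arm) = 51/76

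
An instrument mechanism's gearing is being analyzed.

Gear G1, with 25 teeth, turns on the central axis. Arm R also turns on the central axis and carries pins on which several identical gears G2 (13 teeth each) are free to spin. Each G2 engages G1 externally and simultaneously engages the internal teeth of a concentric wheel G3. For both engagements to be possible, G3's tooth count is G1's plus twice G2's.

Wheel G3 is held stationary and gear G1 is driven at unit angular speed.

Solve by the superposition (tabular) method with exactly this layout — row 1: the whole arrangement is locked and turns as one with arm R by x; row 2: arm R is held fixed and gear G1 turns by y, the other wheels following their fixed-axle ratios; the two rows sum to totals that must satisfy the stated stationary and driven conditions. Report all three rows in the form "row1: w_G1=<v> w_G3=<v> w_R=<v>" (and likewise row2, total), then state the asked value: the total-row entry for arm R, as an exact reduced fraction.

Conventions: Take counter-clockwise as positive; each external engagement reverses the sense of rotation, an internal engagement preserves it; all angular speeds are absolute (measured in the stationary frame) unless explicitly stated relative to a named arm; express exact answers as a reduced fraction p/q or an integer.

recognized (axles ride arm R): planetary set, 25/13/51 teeth
row 1 — lock + rotate with arm: ω_sun = ω_ring = ω_arm = x
superposition row 2 [arm held]: sun y, ring −(25/51)·y, arm 0
boundary: total ω_ring = x − (25/51)·y = 0 and total ω_sun = x + y = 1  ⇒  y = 51/76, x = 25/76
row 2 ring = −(25/51)·51/76 = -25/76
totals (row 1 + row 2): sun 25/76 + 51/76 = 1, ring 25/76 + (-25/76) = 0, arm 25/76 + 0 = 25/76
asked cell (total, arm) = 25/76

row1: w_G1=25/76 w_G3=25/76 w_R=25/76
row2: w_G1=51/76 w_G3=-25/76 w_R=0
total: w_G1=1 w_G3=0 w_R=25/76
asked value: 25/76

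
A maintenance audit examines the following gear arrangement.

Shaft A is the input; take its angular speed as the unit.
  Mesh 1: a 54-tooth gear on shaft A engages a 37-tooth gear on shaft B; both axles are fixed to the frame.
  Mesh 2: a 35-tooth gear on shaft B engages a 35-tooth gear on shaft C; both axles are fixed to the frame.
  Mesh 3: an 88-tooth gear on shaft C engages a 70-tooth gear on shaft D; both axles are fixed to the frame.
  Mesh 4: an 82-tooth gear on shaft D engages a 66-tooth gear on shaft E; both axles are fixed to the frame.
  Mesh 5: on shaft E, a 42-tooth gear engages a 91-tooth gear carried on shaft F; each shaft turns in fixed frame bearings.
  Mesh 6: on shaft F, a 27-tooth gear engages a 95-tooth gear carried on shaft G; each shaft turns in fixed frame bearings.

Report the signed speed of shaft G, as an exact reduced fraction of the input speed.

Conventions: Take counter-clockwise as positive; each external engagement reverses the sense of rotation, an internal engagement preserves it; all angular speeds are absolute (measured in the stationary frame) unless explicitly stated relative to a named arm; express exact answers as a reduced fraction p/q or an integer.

6-mesh fixed-axis compound train (all bearings frame-fixed)
mesh 1 [54T→37T]: |ω|/ω_in = 1×54/37 = 54/37, sense flips to −
mesh 2 [35T→35T]: |ω|/ω_in = (54/37)×35/35 = 54/37, sense flips to +
mesh 3 [88T→70T]: |ω|/ω_in = (54/37)×88/70 = 2376/1295, sense flips to −
mesh 4 [82T→66T]: |ω|/ω_in = (2376/1295)×82/66 = 2952/1295, sense flips to +
mesh 5 [42T→91T]: |ω|/ω_in = (2952/1295)×42/91 = 17712/16835, sense flips to −
mesh 6 [27T→95T]: |ω|/ω_in = (17712/16835)×27/95 = 478224/1599325, sense flips to +
signed output speed (× input speed) = 478224/1599325

478224/1599325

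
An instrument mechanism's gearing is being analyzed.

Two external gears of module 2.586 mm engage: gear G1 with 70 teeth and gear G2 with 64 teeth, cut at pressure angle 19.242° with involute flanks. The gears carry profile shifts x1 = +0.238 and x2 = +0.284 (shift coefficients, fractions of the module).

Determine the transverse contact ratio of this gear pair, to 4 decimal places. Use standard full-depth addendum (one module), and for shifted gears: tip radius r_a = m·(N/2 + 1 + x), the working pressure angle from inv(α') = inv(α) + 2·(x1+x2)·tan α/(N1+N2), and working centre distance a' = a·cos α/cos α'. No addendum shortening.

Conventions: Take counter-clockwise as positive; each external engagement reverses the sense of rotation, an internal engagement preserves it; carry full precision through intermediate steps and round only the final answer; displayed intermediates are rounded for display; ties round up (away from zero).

1.7756

class = single-mesh tooth geometry [involute pair 70T × 64T, m = 2.586]
base radii: r_b1 = 85.453663, r_b2 = 78.129063
tip radii: r_a1 = 93.711468, r_a2 = 86.072424
inv(α') = inv(19.242°) + 2·(+0.238+0.284)·tan α/(70+64) = 0.01594227  ⇒  α' = 20.43835°
a' = a·cos α / cos α' = 173.2620·cos 19.242°/cos 20.43835° = 174.572323
action lengths: √(r_a1²−r_b1²) = 38.464409, √(r_a2²−r_b2²) = 36.115255
base pitch p_b = π·m·cos α = 7.670303
CR = (38.464409 + 36.115255 − 174.572323·sin 20.43835°)/7.670303 = 1.775565
contact ratio ≈ 1.7756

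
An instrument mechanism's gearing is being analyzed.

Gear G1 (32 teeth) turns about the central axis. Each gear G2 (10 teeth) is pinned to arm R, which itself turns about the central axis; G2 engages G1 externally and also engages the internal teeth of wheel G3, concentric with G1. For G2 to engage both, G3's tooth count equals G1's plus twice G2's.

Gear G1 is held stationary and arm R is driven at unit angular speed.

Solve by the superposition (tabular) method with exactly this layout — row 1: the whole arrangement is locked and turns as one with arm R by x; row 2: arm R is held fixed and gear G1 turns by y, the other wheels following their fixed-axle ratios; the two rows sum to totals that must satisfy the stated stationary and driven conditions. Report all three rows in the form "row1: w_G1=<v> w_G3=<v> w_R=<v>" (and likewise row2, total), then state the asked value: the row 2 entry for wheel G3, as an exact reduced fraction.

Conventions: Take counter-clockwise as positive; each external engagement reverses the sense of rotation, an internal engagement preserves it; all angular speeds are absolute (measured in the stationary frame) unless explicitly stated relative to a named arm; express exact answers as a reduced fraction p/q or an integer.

class = planetary set [G3 = 32+2·10 = 52; Willis about the carrier]
row 1 — lock + rotate with arm: ω_sun = ω_ring = ω_arm = x
row 2 (arm held, sun turns y): ω_ring = −(32/52)·y, ω_arm = 0
boundary: total ω_sun = x + y = 0 and total ω_arm = x = 1  ⇒  y = -1, x = 1
row 2 ring = −(32/52)·(-1) = 8/13
totals (row 1 + row 2): sun 1 + (-1) = 0, ring 1 + 8/13 = 21/13, arm 1 + 0 = 1
asked cell (row2, ring) = 8/13

row1: w_G1=1 w_G3=1 w_R=1
row2: w_G1=-1 w_G3=8/13 w_R=0
total: w_G1=0 w_G3=21/13 w_R=1
asked value: 8/13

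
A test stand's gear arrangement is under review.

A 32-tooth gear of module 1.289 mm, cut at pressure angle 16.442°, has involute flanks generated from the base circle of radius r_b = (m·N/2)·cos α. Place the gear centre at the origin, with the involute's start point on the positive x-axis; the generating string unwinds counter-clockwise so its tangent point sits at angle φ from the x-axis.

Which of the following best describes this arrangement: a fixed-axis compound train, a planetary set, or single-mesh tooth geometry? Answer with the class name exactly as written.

single-mesh tooth geometry

recognized (one wheel, involute flank): single-mesh tooth geometry, m = 1.289, N = 32
classification: single-mesh tooth geometry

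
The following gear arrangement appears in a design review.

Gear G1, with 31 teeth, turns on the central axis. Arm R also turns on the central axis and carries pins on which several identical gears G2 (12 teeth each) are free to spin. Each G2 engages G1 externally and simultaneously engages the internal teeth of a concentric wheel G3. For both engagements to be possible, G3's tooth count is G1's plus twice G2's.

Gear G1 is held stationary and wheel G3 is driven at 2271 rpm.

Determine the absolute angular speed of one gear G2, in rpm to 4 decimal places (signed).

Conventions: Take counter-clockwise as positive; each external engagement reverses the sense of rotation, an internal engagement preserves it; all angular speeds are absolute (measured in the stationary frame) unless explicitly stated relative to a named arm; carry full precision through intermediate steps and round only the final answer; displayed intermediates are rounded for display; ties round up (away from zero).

class = planetary set [G3 = 31+2·12 = 55; Willis about the carrier]
normalise by the input: solve with ω_ring = 1, then scale by 2271 rpm
ring teeth: 31 + 2·12 = 55
31(ω_sun−ω_arm) = −55(ω_ring−ω_arm),  ω_sun = 0, ω_ring = 1
31(0−ω_arm) = −55(1−ω_arm)  ⇒  86·ω_arm = 55  ⇒  ω_arm = 55/86
sun–planet mesh: 31·(0−55/86) = −12·(ω_p−ω_arm)  ⇒  ω_p−ω_arm = 1705/1032
ω_p = 55/86 + 1705/1032 = 55/24
scale: ω_p = 55/24 × 2271 rpm = +5204.3750 rpm

+5204.3750 rpm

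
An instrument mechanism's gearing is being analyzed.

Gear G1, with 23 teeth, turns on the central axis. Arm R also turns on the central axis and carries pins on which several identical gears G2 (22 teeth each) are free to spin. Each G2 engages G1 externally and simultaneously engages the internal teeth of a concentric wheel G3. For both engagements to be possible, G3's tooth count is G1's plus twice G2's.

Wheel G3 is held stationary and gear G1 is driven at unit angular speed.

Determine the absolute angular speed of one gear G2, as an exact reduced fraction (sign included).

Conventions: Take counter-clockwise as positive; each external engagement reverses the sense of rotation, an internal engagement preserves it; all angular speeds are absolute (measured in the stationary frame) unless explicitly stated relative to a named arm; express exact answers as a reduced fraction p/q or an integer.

planetary set (23T centre, 22T on arm, 67T internal) — Willis relation
ring teeth: 23 + 2·22 = 67
23(ω_sun−ω_arm) = −67(ω_ring−ω_arm),  ω_ring = 0, ω_sun = 1
23(1−ω_arm) = −67(0−ω_arm)  ⇒  90·ω_arm = 23  ⇒  ω_arm = 23/90
sun–planet mesh: 23·(1−23/90) = −22·(ω_p−ω_arm)  ⇒  ω_p−ω_arm = -1541/1980
ω_p = 23/90 − 1541/1980 = -23/44
exact speed ratio = -23/44

-23/44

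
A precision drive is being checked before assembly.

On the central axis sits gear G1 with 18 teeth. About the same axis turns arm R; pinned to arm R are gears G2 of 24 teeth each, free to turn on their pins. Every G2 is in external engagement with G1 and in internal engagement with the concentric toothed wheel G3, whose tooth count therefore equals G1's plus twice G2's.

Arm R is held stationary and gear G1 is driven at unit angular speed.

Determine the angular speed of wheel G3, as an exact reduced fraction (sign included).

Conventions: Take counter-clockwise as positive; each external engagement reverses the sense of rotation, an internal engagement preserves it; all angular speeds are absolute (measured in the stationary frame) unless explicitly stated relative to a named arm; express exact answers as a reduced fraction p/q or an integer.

-3/11

class = planetary set [G3 = 18+2·24 = 66; Willis about the carrier]
ring teeth: 18 + 2·24 = 66
18(ω_sun−ω_arm) = −66(ω_ring−ω_arm),  ω_arm = 0, ω_sun = 1
ω_ring = 0 − (18/66)(1−0) = -3/11
exact speed ratio = -3/11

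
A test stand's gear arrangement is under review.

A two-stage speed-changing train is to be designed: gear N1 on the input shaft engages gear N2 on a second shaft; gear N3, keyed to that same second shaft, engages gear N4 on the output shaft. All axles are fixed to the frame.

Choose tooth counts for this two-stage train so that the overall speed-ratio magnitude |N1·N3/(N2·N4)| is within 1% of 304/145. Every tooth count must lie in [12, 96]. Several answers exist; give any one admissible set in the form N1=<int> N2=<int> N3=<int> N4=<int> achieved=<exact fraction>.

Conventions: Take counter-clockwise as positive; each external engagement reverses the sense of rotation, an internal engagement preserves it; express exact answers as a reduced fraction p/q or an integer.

2-stage fixed-axis compound train for ratio 304/145
target = 304/145 in lowest terms: an exact hit needs N1·N3 = k·304 and N2·N4 = k·145 for one integer k, every count in [12, 96]; additionally prefer no 1:1 stage (N1 ≠ N2, N3 ≠ N4)
k = 1…2: no 1:1-free in-range split of k·304 and k·145 into factor pairs; take k = 3
k = 3: N1·N3 = 912 = 12·76, N2·N4 = 435 = 15·29
achieved = 12·76/(15·29) = 304/145; |achieved − target| = 0 ≤ 76/3625 ✓

N1=12 N2=15 N3=76 N4=29 achieved=304/145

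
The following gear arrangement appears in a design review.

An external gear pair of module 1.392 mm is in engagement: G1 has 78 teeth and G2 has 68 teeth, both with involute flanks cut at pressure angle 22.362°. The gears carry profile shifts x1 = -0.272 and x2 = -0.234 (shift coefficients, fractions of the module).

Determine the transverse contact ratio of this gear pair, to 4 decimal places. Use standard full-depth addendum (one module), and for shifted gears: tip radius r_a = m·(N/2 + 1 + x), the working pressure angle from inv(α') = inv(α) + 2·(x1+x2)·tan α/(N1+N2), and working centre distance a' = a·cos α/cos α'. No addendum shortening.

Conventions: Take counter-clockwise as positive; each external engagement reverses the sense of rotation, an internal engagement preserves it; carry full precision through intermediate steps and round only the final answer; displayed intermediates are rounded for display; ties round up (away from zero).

1.7573

single-mesh involute tooth geometry (78T engaging 68T at module 1.392)
base radii: r_b1 = 50.205465, r_b2 = 43.768867
tip radii: r_a1 = 55.301376, r_a2 = 48.394272
inv(α') = inv(22.362°) + 2·(-0.272-0.234)·tan α/(78+68) = 0.01825246  ⇒  α' = 21.34658°
a' = a·cos α / cos α' = 101.6160·cos 22.362°/cos 21.34658° = 100.896259
action lengths: √(r_a1²−r_b1²) = 23.187357, √(r_a2²−r_b2²) = 20.646837
base pitch p_b = π·m·cos α = 4.044234
CR = (23.187357 + 20.646837 − 100.896259·sin 21.34658°)/4.044234 = 1.757339
contact ratio ≈ 1.7573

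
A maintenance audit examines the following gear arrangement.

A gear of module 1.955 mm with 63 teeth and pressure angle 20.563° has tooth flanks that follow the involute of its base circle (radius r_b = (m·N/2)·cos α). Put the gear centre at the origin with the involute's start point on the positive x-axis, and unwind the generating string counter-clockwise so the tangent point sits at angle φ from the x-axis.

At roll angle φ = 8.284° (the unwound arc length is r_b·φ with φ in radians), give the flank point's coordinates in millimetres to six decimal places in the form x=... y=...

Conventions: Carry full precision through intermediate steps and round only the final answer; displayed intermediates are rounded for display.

recognized (one wheel, involute flank): single-mesh tooth geometry, m = 1.955, N = 63
pitch radius r_p = m·N/2 = 1.955·63/2 = 61.582500
base radius r_b = r_p·cos α = 61.582500·cos 20.563° = 57.658866
roll angle φ = 8.284° = 0.14458308 rad
x = r_b·(cos φ + φ·sin φ) = 58.258379
y = r_b·(sin φ − φ·cos φ) = 0.057968

x=58.258379 y=0.057968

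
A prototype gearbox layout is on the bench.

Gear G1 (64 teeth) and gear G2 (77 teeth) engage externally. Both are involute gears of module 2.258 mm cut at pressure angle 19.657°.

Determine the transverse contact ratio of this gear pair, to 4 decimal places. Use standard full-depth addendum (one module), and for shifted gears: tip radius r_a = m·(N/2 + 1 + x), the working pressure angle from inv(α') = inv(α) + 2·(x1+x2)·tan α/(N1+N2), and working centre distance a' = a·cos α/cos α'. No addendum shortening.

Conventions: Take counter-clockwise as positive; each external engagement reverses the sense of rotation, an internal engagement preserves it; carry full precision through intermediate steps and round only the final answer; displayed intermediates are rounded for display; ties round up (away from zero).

class = single-mesh tooth geometry [involute pair 64T × 77T, m = 2.258]
base radii: r_b1 = 68.045156, r_b2 = 81.866829
tip radii: r_a1 = 74.514000, r_a2 = 89.191000
no profile shift: α' = α, a' = a
action lengths: √(r_a1²−r_b1²) = 30.367629, √(r_a2²−r_b2²) = 35.395718
base pitch p_b = π·m·cos α = 6.680318
CR = (30.367629 + 35.395718 − 159.189000·sin 19.65700°)/6.680318 = 1.828354
contact ratio ≈ 1.8284

1.8284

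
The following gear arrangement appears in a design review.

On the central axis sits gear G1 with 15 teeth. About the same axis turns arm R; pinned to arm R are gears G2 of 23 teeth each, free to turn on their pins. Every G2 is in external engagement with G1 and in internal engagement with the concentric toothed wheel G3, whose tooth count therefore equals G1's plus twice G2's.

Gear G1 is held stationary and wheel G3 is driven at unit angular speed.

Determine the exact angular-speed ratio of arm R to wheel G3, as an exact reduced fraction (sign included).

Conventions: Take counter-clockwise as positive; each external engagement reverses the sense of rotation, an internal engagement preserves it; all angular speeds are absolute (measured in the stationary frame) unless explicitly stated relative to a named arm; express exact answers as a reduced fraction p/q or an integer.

61/76

class = planetary set [G3 = 15+2·23 = 61; Willis about the carrier]
ring teeth: 15 + 2·23 = 61
15(ω_sun−ω_arm) = −61(ω_ring−ω_arm),  ω_sun = 0, ω_ring = 1
15(0−ω_arm) = −61(1−ω_arm)  ⇒  76·ω_arm = 61  ⇒  ω_arm = 61/76
ω_out/ω_in = 61/76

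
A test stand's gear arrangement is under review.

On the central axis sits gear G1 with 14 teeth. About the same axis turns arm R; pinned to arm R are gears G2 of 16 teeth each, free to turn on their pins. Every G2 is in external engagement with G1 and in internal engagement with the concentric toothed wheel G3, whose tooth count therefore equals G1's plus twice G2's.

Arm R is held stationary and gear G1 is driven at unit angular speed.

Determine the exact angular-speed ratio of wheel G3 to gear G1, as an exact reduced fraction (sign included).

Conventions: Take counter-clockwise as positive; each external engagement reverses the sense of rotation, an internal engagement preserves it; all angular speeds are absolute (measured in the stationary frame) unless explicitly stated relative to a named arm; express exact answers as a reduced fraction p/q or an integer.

class = planetary set [G3 = 14+2·16 = 46; Willis about the carrier]
ring teeth: 14 + 2·16 = 46
14(ω_sun−ω_arm) = −46(ω_ring−ω_arm),  ω_arm = 0, ω_sun = 1
ω_ring = 0 − (14/46)(1−0) = -7/23
ω_out/ω_in = -7/23

-7/23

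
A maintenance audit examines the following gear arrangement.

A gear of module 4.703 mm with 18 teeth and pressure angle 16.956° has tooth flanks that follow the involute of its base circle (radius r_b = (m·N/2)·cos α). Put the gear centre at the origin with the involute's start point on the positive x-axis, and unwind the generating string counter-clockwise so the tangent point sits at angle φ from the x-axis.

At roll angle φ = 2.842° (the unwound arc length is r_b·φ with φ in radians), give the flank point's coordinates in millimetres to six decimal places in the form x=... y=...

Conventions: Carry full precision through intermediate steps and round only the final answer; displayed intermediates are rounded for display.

topology: single-mesh involute geometry — m = 4.703, N = 18
pitch radius r_p = m·N/2 = 4.703·18/2 = 42.327000
base radius r_b = r_p·cos α = 42.327000·cos 16.956° = 40.487003
roll angle φ = 2.842° = 0.04960226 rad
x = r_b·(cos φ + φ·sin φ) = 40.536779
y = r_b·(sin φ − φ·cos φ) = 0.001647

x=40.536779 y=0.001647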